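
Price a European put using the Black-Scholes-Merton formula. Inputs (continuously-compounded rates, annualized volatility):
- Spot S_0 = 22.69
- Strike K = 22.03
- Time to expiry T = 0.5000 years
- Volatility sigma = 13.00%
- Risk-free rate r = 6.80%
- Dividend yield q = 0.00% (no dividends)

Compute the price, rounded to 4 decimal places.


Answer: Price = 0.2929

Derivation:
d1 = (ln(S/K) + (r - q + 0.5*sigma^2) * T) / (sigma * sqrt(T)) = 0.73695907
d2 = d1 - sigma * sqrt(T) = 0.64503519
exp(-rT) = 0.96657150; exp(-qT) = 1.00000000
P = K * exp(-rT) * N(-d2) - S_0 * exp(-qT) * N(-d1)
N(-d1) = 0.23057362; N(-d2) = 0.25945219
P = 22.0300 * 0.96657150 * 0.25945219 - 22.6900 * 1.00000000 * 0.23057362 = 0.2929


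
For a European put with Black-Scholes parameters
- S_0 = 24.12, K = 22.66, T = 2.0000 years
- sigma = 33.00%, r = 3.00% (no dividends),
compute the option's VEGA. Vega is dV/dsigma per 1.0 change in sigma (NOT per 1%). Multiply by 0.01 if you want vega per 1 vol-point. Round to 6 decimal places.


d1 = 0.4957035302; d2 = 0.0290130546
phi(d1) = 0.3528192023; exp(-qT) = 1.0000000000; exp(-rT) = 0.9417645336
Vega = S * exp(-qT) * phi(d1) * sqrt(T) = 24.1200 * 1.0000000000 * 0.3528192023 * 1.4142135624 = 12.034956

Answer: Vega = 12.034956


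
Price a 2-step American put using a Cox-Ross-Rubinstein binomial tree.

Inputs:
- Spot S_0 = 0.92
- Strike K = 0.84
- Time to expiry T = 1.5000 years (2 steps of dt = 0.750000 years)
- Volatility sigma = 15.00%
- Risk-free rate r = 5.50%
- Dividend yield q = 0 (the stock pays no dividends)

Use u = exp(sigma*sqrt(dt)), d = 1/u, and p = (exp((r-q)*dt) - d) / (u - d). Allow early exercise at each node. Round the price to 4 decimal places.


dt = T/N = 0.750000
u = exp(sigma*sqrt(dt)) = 1.138719; d = 1/u = 0.878180
p = (exp((r-q)*dt) - d) / (u - d) = 0.629206
Discount per step: exp(-r*dt) = 0.959589
Stock lattice S(k, i) with i counting down-moves:
  k=0: S(0,0) = 0.9200
  k=1: S(1,0) = 1.0476; S(1,1) = 0.8079
  k=2: S(2,0) = 1.1929; S(2,1) = 0.9200; S(2,2) = 0.7095
Terminal payoffs V(N, i) = max(K - S_T, 0):
  V(2,0) = 0.000000; V(2,1) = 0.000000; V(2,2) = 0.130496
Backward induction: V(k, i) = exp(-r*dt) * [p * V(k+1, i) + (1-p) * V(k+1, i+1)]; then take max(V_cont, immediate exercise) for American.
  V(1,0) = exp(-r*dt) * [p*0.000000 + (1-p)*0.000000] = 0.000000; exercise = 0.000000; V(1,0) = max -> 0.000000
  V(1,1) = exp(-r*dt) * [p*0.000000 + (1-p)*0.130496] = 0.046432; exercise = 0.032074; V(1,1) = max -> 0.046432
  V(0,0) = exp(-r*dt) * [p*0.000000 + (1-p)*0.046432] = 0.016521; exercise = 0.000000; V(0,0) = max -> 0.016521

Answer: Price = V(0,0) = 0.0165


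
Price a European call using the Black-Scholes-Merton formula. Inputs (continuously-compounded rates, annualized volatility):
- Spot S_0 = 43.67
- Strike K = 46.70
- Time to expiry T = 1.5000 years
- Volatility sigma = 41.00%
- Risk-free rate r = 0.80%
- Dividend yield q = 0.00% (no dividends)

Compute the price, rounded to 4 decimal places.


d1 = (ln(S/K) + (r - q + 0.5*sigma^2) * T) / (sigma * sqrt(T)) = 0.14137778
d2 = d1 - sigma * sqrt(T) = -0.36076761
exp(-rT) = 0.98807171; exp(-qT) = 1.00000000
C = S_0 * exp(-qT) * N(d1) - K * exp(-rT) * N(d2)
N(d1) = 0.55621425; N(d2) = 0.35913659
C = 43.6700 * 1.00000000 * 0.55621425 - 46.7000 * 0.98807171 * 0.35913659 = 7.7183

Answer: Price = 7.7183


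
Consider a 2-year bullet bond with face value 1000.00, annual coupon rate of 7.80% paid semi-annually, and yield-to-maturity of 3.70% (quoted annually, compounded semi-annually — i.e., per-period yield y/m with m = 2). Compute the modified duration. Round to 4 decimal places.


Coupon per period c = face * coupon_rate / m = 39.000000
Periods per year m = 2; per-period yield y/m = 0.018500
Number of cashflows N = 4
Cashflows (t years, CF_t, discount factor 1/(1+y/m)^(m*t), PV):
  t = 0.5000: CF_t = 39.000000, DF = 0.981836, PV = 38.291605
  t = 1.0000: CF_t = 39.000000, DF = 0.964002, PV = 37.596078
  t = 1.5000: CF_t = 39.000000, DF = 0.946492, PV = 36.913184
  t = 2.0000: CF_t = 1039.000000, DF = 0.929300, PV = 965.542543
Price P = sum_t PV_t = 1078.343410
First compute Macaulay numerator sum_t t * PV_t:
  t * PV_t at t = 0.5000: 19.145803
  t * PV_t at t = 1.0000: 37.596078
  t * PV_t at t = 1.5000: 55.369776
  t * PV_t at t = 2.0000: 1931.085087
Macaulay duration D = 2043.196743 / 1078.343410 = 1.894755
Modified duration = D / (1 + y/m) = 1.894755 / (1 + 0.018500) = 1.860339

Answer: Modified duration = 1.8603


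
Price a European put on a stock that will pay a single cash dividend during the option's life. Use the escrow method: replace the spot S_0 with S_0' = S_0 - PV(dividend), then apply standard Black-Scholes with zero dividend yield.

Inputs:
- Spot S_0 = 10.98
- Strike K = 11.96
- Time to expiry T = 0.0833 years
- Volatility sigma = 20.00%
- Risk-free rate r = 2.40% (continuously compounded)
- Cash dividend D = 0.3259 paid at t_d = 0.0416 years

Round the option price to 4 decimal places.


Answer: Price = 1.2877

Derivation:
PV(D) = D * exp(-r * t_d) = 0.3259 * 0.99900210 = 0.32557478
S_0' = S_0 - PV(D) = 10.9800 - 0.32557478 = 10.65442522
d1 = (ln(S_0'/K) + (r + sigma^2/2)*T) / (sigma*sqrt(T)) = -1.93902432
d2 = d1 - sigma*sqrt(T) = -1.99674780
exp(-rT) = 0.99800280
N(-d1) = 0.97375081; N(-d2) = 0.97707371
P = K * exp(-rT) * N(-d2) - S_0' * N(-d1) = 11.9600 * 0.99800280 * 0.97707371 - 10.65442522 * 0.97375081 = 1.2877


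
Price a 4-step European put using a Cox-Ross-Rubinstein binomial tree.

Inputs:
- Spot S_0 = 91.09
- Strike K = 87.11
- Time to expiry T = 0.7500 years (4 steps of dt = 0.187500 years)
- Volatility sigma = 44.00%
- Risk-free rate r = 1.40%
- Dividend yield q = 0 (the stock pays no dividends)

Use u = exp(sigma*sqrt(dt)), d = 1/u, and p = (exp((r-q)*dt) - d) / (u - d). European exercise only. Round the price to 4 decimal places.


Answer: Price = V(0,0) = 10.9195

Derivation:
dt = T/N = 0.187500
u = exp(sigma*sqrt(dt)) = 1.209885; d = 1/u = 0.826525
p = (exp((r-q)*dt) - d) / (u - d) = 0.459368
Discount per step: exp(-r*dt) = 0.997378
Stock lattice S(k, i) with i counting down-moves:
  k=0: S(0,0) = 91.0900
  k=1: S(1,0) = 110.2085; S(1,1) = 75.2881
  k=2: S(2,0) = 133.3396; S(2,1) = 91.0900; S(2,2) = 62.2275
  k=3: S(3,0) = 161.3256; S(3,1) = 110.2085; S(3,2) = 75.2881; S(3,3) = 51.4326
  k=4: S(4,0) = 195.1855; S(4,1) = 133.3396; S(4,2) = 91.0900; S(4,3) = 62.2275; S(4,4) = 42.5103
Terminal payoffs V(N, i) = max(K - S_T, 0):
  V(4,0) = 0.000000; V(4,1) = 0.000000; V(4,2) = 0.000000; V(4,3) = 24.882511; V(4,4) = 44.599731
Backward induction: V(k, i) = exp(-r*dt) * [p * V(k+1, i) + (1-p) * V(k+1, i+1)].
  V(3,0) = exp(-r*dt) * [p*0.000000 + (1-p)*0.000000] = 0.000000
  V(3,1) = exp(-r*dt) * [p*0.000000 + (1-p)*0.000000] = 0.000000
  V(3,2) = exp(-r*dt) * [p*0.000000 + (1-p)*24.882511] = 13.417003
  V(3,3) = exp(-r*dt) * [p*24.882511 + (1-p)*44.599731] = 35.449085
  V(2,0) = exp(-r*dt) * [p*0.000000 + (1-p)*0.000000] = 0.000000
  V(2,1) = exp(-r*dt) * [p*0.000000 + (1-p)*13.417003] = 7.234639
  V(2,2) = exp(-r*dt) * [p*13.417003 + (1-p)*35.449085] = 25.261841
  V(1,0) = exp(-r*dt) * [p*0.000000 + (1-p)*7.234639] = 3.901020
  V(1,1) = exp(-r*dt) * [p*7.234639 + (1-p)*25.261841] = 16.936196
  V(0,0) = exp(-r*dt) * [p*3.901020 + (1-p)*16.936196] = 10.919546


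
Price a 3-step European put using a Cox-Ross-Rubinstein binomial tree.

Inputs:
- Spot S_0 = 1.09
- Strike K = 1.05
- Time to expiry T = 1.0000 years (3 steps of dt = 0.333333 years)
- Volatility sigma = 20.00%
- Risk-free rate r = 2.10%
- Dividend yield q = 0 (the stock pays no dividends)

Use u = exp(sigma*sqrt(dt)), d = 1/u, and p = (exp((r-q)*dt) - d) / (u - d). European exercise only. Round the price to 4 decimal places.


Answer: Price = V(0,0) = 0.0627

Derivation:
dt = T/N = 0.333333
u = exp(sigma*sqrt(dt)) = 1.122401; d = 1/u = 0.890947
p = (exp((r-q)*dt) - d) / (u - d) = 0.501514
Discount per step: exp(-r*dt) = 0.993024
Stock lattice S(k, i) with i counting down-moves:
  k=0: S(0,0) = 1.0900
  k=1: S(1,0) = 1.2234; S(1,1) = 0.9711
  k=2: S(2,0) = 1.3732; S(2,1) = 1.0900; S(2,2) = 0.8652
  k=3: S(3,0) = 1.5412; S(3,1) = 1.2234; S(3,2) = 0.9711; S(3,3) = 0.7709
Terminal payoffs V(N, i) = max(K - S_T, 0):
  V(3,0) = 0.000000; V(3,1) = 0.000000; V(3,2) = 0.078867; V(3,3) = 0.279128
Backward induction: V(k, i) = exp(-r*dt) * [p * V(k+1, i) + (1-p) * V(k+1, i+1)].
  V(2,0) = exp(-r*dt) * [p*0.000000 + (1-p)*0.000000] = 0.000000
  V(2,1) = exp(-r*dt) * [p*0.000000 + (1-p)*0.078867] = 0.039040
  V(2,2) = exp(-r*dt) * [p*0.078867 + (1-p)*0.279128] = 0.177448
  V(1,0) = exp(-r*dt) * [p*0.000000 + (1-p)*0.039040] = 0.019325
  V(1,1) = exp(-r*dt) * [p*0.039040 + (1-p)*0.177448] = 0.107281
  V(0,0) = exp(-r*dt) * [p*0.019325 + (1-p)*0.107281] = 0.062729


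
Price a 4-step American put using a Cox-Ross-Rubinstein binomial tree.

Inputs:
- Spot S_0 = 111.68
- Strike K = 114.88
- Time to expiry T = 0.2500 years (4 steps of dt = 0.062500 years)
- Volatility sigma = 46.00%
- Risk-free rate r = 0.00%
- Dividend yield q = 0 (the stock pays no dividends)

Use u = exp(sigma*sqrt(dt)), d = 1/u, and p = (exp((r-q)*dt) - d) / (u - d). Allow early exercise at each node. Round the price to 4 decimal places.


dt = T/N = 0.062500
u = exp(sigma*sqrt(dt)) = 1.121873; d = 1/u = 0.891366
p = (exp((r-q)*dt) - d) / (u - d) = 0.471282
Discount per step: exp(-r*dt) = 1.000000
Stock lattice S(k, i) with i counting down-moves:
  k=0: S(0,0) = 111.6800
  k=1: S(1,0) = 125.2908; S(1,1) = 99.5478
  k=2: S(2,0) = 140.5604; S(2,1) = 111.6800; S(2,2) = 88.7335
  k=3: S(3,0) = 157.6910; S(3,1) = 125.2908; S(3,2) = 99.5478; S(3,3) = 79.0940
  k=4: S(4,0) = 176.9094; S(4,1) = 140.5604; S(4,2) = 111.6800; S(4,3) = 88.7335; S(4,4) = 70.5018
Terminal payoffs V(N, i) = max(K - S_T, 0):
  V(4,0) = 0.000000; V(4,1) = 0.000000; V(4,2) = 3.200000; V(4,3) = 26.146487; V(4,4) = 44.378242
Backward induction: V(k, i) = exp(-r*dt) * [p * V(k+1, i) + (1-p) * V(k+1, i+1)]; then take max(V_cont, immediate exercise) for American.
  V(3,0) = exp(-r*dt) * [p*0.000000 + (1-p)*0.000000] = 0.000000; exercise = 0.000000; V(3,0) = max -> 0.000000
  V(3,1) = exp(-r*dt) * [p*0.000000 + (1-p)*3.200000] = 1.691899; exercise = 0.000000; V(3,1) = max -> 1.691899
  V(3,2) = exp(-r*dt) * [p*3.200000 + (1-p)*26.146487] = 15.332229; exercise = 15.332229; V(3,2) = max -> 15.332229
  V(3,3) = exp(-r*dt) * [p*26.146487 + (1-p)*44.378242] = 35.785951; exercise = 35.785951; V(3,3) = max -> 35.785951
  V(2,0) = exp(-r*dt) * [p*0.000000 + (1-p)*1.691899] = 0.894538; exercise = 0.000000; V(2,0) = max -> 0.894538
  V(2,1) = exp(-r*dt) * [p*1.691899 + (1-p)*15.332229] = 8.903792; exercise = 3.200000; V(2,1) = max -> 8.903792
  V(2,2) = exp(-r*dt) * [p*15.332229 + (1-p)*35.785951] = 26.146487; exercise = 26.146487; V(2,2) = max -> 26.146487
  V(1,0) = exp(-r*dt) * [p*0.894538 + (1-p)*8.903792] = 5.129177; exercise = 0.000000; V(1,0) = max -> 5.129177
  V(1,1) = exp(-r*dt) * [p*8.903792 + (1-p)*26.146487] = 18.020321; exercise = 15.332229; V(1,1) = max -> 18.020321
  V(0,0) = exp(-r*dt) * [p*5.129177 + (1-p)*18.020321] = 11.944962; exercise = 3.200000; V(0,0) = max -> 11.944962

Answer: Price = V(0,0) = 11.9450


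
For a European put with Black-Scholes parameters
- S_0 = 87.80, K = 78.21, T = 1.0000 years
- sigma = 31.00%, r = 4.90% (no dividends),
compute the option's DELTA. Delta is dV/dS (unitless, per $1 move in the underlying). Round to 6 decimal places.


Answer: Delta = -0.246302

Derivation:
d1 = 0.6861741420; d2 = 0.3761741420
phi(d1) = 0.3152604962; exp(-qT) = 1.0000000000; exp(-rT) = 0.9521811297
N(-d1) = 0.2463016508
Delta = -exp(-qT) * N(-d1) = -1.0000000000 * 0.2463016508 = -0.246302


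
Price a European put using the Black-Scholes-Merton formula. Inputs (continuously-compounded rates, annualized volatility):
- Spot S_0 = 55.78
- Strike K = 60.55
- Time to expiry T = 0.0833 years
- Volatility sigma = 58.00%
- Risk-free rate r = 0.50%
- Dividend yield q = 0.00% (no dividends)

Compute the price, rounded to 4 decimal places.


d1 = (ln(S/K) + (r - q + 0.5*sigma^2) * T) / (sigma * sqrt(T)) = -0.40398626
d2 = d1 - sigma * sqrt(T) = -0.57138435
exp(-rT) = 0.99958359; exp(-qT) = 1.00000000
P = K * exp(-rT) * N(-d2) - S_0 * exp(-qT) * N(-d1)
N(-d1) = 0.65688859; N(-d2) = 0.71613043
P = 60.5500 * 0.99958359 * 0.71613043 - 55.7800 * 1.00000000 * 0.65688859 = 6.7024

Answer: Price = 6.7024


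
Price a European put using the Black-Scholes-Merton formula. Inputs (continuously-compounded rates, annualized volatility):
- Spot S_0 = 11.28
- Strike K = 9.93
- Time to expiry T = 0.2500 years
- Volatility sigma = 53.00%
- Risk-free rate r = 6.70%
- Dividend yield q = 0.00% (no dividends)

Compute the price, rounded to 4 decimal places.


Answer: Price = 0.5108

Derivation:
d1 = (ln(S/K) + (r - q + 0.5*sigma^2) * T) / (sigma * sqrt(T)) = 0.67672931
d2 = d1 - sigma * sqrt(T) = 0.41172931
exp(-rT) = 0.98338950; exp(-qT) = 1.00000000
P = K * exp(-rT) * N(-d2) - S_0 * exp(-qT) * N(-d1)
N(-d1) = 0.24928886; N(-d2) = 0.34026892
P = 9.9300 * 0.98338950 * 0.34026892 - 11.2800 * 1.00000000 * 0.24928886 = 0.5108


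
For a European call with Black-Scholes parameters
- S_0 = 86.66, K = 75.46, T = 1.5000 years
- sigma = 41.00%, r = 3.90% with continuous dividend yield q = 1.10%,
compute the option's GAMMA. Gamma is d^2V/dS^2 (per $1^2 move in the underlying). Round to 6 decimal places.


d1 = 0.6103106858; d2 = 0.1081652885
phi(d1) = 0.3311518989; exp(-qT) = 0.9836353794; exp(-rT) = 0.9431782404
Gamma = exp(-qT) * phi(d1) / (S * sigma * sqrt(T)) = 0.9836353794 * 0.3311518989 / (86.6600 * 0.4100 * 1.2247448714) = 0.007485

Answer: Gamma = 0.007485


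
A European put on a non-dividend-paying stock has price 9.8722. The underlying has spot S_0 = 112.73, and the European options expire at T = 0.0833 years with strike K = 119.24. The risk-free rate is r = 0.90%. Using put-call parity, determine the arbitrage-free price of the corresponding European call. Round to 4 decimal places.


Put-call parity: C - P = S_0 * exp(-qT) - K * exp(-rT).
S_0 * exp(-qT) = 112.7300 * 1.00000000 = 112.73000000
K * exp(-rT) = 119.2400 * 0.99925058 = 119.15063927
C = P + S*exp(-qT) - K*exp(-rT)
C = 9.8722 + 112.73000000 - 119.15063927 = 3.4516

Answer: Call price = 3.4516


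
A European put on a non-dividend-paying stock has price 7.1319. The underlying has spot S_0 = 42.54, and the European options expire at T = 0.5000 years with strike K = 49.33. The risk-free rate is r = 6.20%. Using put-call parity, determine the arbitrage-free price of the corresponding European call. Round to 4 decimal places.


Answer: Call price = 1.8477

Derivation:
Put-call parity: C - P = S_0 * exp(-qT) - K * exp(-rT).
S_0 * exp(-qT) = 42.5400 * 1.00000000 = 42.54000000
K * exp(-rT) = 49.3300 * 0.96947557 = 47.82423002
C = P + S*exp(-qT) - K*exp(-rT)
C = 7.1319 + 42.54000000 - 47.82423002 = 1.8477


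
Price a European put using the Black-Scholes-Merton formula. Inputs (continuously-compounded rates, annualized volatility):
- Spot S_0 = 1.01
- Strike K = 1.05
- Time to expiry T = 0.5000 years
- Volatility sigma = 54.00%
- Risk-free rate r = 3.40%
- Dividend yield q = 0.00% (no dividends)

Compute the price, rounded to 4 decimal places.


d1 = (ln(S/K) + (r - q + 0.5*sigma^2) * T) / (sigma * sqrt(T)) = 0.13372219
d2 = d1 - sigma * sqrt(T) = -0.24811548
exp(-rT) = 0.98314368; exp(-qT) = 1.00000000
P = K * exp(-rT) * N(-d2) - S_0 * exp(-qT) * N(-d1)
N(-d1) = 0.44681113; N(-d2) = 0.59797747
P = 1.0500 * 0.98314368 * 0.59797747 - 1.0100 * 1.00000000 * 0.44681113 = 0.1660

Answer: Price = 0.1660


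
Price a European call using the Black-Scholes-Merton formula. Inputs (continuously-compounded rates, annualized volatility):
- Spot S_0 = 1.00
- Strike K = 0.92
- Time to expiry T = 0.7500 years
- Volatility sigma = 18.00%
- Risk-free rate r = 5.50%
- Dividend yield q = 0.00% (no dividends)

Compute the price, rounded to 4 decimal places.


Answer: Price = 0.1348

Derivation:
d1 = (ln(S/K) + (r - q + 0.5*sigma^2) * T) / (sigma * sqrt(T)) = 0.87745443
d2 = d1 - sigma * sqrt(T) = 0.72156986
exp(-rT) = 0.95958920; exp(-qT) = 1.00000000
C = S_0 * exp(-qT) * N(d1) - K * exp(-rT) * N(d2)
N(d1) = 0.80988007; N(d2) = 0.76472051
C = 1.0000 * 1.00000000 * 0.80988007 - 0.9200 * 0.95958920 * 0.76472051 = 0.1348


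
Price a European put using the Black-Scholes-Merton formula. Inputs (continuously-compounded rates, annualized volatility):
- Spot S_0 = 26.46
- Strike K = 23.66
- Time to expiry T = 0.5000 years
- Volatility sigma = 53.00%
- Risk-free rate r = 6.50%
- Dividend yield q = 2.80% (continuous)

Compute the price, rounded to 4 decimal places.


Answer: Price = 2.2621

Derivation:
d1 = (ln(S/K) + (r - q + 0.5*sigma^2) * T) / (sigma * sqrt(T)) = 0.53519525
d2 = d1 - sigma * sqrt(T) = 0.16042865
exp(-rT) = 0.96802245; exp(-qT) = 0.98609754
P = K * exp(-rT) * N(-d2) - S_0 * exp(-qT) * N(-d1)
N(-d1) = 0.29625743; N(-d2) = 0.43627171
P = 23.6600 * 0.96802245 * 0.43627171 - 26.4600 * 0.98609754 * 0.29625743 = 2.2621


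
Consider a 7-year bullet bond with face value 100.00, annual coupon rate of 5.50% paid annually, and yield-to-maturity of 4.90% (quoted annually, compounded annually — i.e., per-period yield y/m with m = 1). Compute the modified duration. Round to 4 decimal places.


Answer: Modified duration = 5.7341

Derivation:
Coupon per period c = face * coupon_rate / m = 5.500000
Periods per year m = 1; per-period yield y/m = 0.049000
Number of cashflows N = 7
Cashflows (t years, CF_t, discount factor 1/(1+y/m)^(m*t), PV):
  t = 1.0000: CF_t = 5.500000, DF = 0.953289, PV = 5.243089
  t = 2.0000: CF_t = 5.500000, DF = 0.908760, PV = 4.998178
  t = 3.0000: CF_t = 5.500000, DF = 0.866310, PV = 4.764707
  t = 4.0000: CF_t = 5.500000, DF = 0.825844, PV = 4.542142
  t = 5.0000: CF_t = 5.500000, DF = 0.787268, PV = 4.329974
  t = 6.0000: CF_t = 5.500000, DF = 0.750494, PV = 4.127716
  t = 7.0000: CF_t = 105.500000, DF = 0.715437, PV = 75.478636
Price P = sum_t PV_t = 103.484441
First compute Macaulay numerator sum_t t * PV_t:
  t * PV_t at t = 1.0000: 5.243089
  t * PV_t at t = 2.0000: 9.996356
  t * PV_t at t = 3.0000: 14.294122
  t * PV_t at t = 4.0000: 18.168569
  t * PV_t at t = 5.0000: 21.649868
  t * PV_t at t = 6.0000: 24.766293
  t * PV_t at t = 7.0000: 528.350451
Macaulay duration D = 622.468748 / 103.484441 = 6.015095
Modified duration = D / (1 + y/m) = 6.015095 / (1 + 0.049000) = 5.734123


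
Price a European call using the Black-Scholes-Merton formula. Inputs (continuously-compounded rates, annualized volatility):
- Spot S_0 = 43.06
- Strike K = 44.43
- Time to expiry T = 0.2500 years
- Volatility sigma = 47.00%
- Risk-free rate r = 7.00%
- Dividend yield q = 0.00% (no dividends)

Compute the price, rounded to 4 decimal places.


d1 = (ln(S/K) + (r - q + 0.5*sigma^2) * T) / (sigma * sqrt(T)) = 0.05868968
d2 = d1 - sigma * sqrt(T) = -0.17631032
exp(-rT) = 0.98265224; exp(-qT) = 1.00000000
C = S_0 * exp(-qT) * N(d1) - K * exp(-rT) * N(d2)
N(d1) = 0.52340036; N(d2) = 0.43002508
C = 43.0600 * 1.00000000 * 0.52340036 - 44.4300 * 0.98265224 * 0.43002508 = 3.7631

Answer: Price = 3.7631


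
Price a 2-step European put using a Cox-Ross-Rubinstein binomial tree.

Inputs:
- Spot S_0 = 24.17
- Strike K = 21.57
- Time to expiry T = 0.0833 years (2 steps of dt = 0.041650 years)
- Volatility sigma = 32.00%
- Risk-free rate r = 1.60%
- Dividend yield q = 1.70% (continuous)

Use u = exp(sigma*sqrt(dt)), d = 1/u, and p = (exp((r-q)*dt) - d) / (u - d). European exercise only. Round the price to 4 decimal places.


Answer: Price = V(0,0) = 0.0958

Derivation:
dt = T/N = 0.041650
u = exp(sigma*sqrt(dt)) = 1.067486; d = 1/u = 0.936780
p = (exp((r-q)*dt) - d) / (u - d) = 0.483360
Discount per step: exp(-r*dt) = 0.999334
Stock lattice S(k, i) with i counting down-moves:
  k=0: S(0,0) = 24.1700
  k=1: S(1,0) = 25.8011; S(1,1) = 22.6420
  k=2: S(2,0) = 27.5424; S(2,1) = 24.1700; S(2,2) = 21.2106
Terminal payoffs V(N, i) = max(K - S_T, 0):
  V(2,0) = 0.000000; V(2,1) = 0.000000; V(2,2) = 0.359446
Backward induction: V(k, i) = exp(-r*dt) * [p * V(k+1, i) + (1-p) * V(k+1, i+1)].
  V(1,0) = exp(-r*dt) * [p*0.000000 + (1-p)*0.000000] = 0.000000
  V(1,1) = exp(-r*dt) * [p*0.000000 + (1-p)*0.359446] = 0.185580
  V(0,0) = exp(-r*dt) * [p*0.000000 + (1-p)*0.185580] = 0.095814


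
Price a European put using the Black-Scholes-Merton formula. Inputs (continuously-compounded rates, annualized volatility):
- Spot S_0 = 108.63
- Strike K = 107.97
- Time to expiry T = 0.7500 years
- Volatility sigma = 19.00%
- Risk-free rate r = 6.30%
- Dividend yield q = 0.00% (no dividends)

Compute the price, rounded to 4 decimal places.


Answer: Price = 4.4769

Derivation:
d1 = (ln(S/K) + (r - q + 0.5*sigma^2) * T) / (sigma * sqrt(T)) = 0.40646493
d2 = d1 - sigma * sqrt(T) = 0.24192010
exp(-rT) = 0.95384891; exp(-qT) = 1.00000000
P = K * exp(-rT) * N(-d2) - S_0 * exp(-qT) * N(-d1)
N(-d1) = 0.34220051; N(-d2) = 0.40442104
P = 107.9700 * 0.95384891 * 0.40442104 - 108.6300 * 1.00000000 * 0.34220051 = 4.4769


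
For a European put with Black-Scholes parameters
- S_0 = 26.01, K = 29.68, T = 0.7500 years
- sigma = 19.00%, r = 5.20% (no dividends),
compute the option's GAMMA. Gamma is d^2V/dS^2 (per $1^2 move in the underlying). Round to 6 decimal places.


d1 = -0.4828765536; d2 = -0.6474213803
phi(d1) = 0.3550404983; exp(-qT) = 1.0000000000; exp(-rT) = 0.9617507091
Gamma = exp(-qT) * phi(d1) / (S * sigma * sqrt(T)) = 1.0000000000 * 0.3550404983 / (26.0100 * 0.1900 * 0.8660254038) = 0.082957

Answer: Gamma = 0.082957


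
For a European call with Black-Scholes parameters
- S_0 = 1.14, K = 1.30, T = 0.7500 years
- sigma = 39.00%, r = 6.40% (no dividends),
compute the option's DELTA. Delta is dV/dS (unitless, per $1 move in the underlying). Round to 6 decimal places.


Answer: Delta = 0.468968

Derivation:
d1 = -0.0778638320; d2 = -0.4156137395
phi(d1) = 0.3977347626; exp(-qT) = 1.0000000000; exp(-rT) = 0.9531337871
N(d1) = 0.4689681849
Delta = exp(-qT) * N(d1) = 1.0000000000 * 0.4689681849 = 0.468968


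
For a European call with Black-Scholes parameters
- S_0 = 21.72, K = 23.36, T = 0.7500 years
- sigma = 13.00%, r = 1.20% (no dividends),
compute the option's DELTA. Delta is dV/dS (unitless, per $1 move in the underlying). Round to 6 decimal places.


d1 = -0.5103257910; d2 = -0.6229090935
phi(d1) = 0.3502336627; exp(-qT) = 1.0000000000; exp(-rT) = 0.9910403788
N(d1) = 0.3049116184
Delta = exp(-qT) * N(d1) = 1.0000000000 * 0.3049116184 = 0.304912

Answer: Delta = 0.304912


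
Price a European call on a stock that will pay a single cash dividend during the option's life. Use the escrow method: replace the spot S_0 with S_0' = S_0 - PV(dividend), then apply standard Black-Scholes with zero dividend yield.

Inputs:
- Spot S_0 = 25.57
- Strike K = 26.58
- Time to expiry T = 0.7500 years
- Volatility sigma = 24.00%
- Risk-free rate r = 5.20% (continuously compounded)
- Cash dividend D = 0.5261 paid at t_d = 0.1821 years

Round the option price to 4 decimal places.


Answer: Price = 1.8473

Derivation:
PV(D) = D * exp(-r * t_d) = 0.5261 * 0.99057549 = 0.52114177
S_0' = S_0 - PV(D) = 25.5700 - 0.52114177 = 25.04885823
d1 = (ln(S_0'/K) + (r + sigma^2/2)*T) / (sigma*sqrt(T)) = 0.00610641
d2 = d1 - sigma*sqrt(T) = -0.20173969
exp(-rT) = 0.96175071
N(d1) = 0.50243609; N(d2) = 0.42006012
C = S_0' * N(d1) - K * exp(-rT) * N(d2) = 25.04885823 * 0.50243609 - 26.5800 * 0.96175071 * 0.42006012 = 1.8473


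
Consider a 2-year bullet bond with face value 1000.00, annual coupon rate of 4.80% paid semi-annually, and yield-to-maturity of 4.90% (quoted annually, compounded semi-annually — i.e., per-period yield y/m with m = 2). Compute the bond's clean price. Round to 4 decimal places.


Coupon per period c = face * coupon_rate / m = 24.000000
Periods per year m = 2; per-period yield y/m = 0.024500
Number of cashflows N = 4
Cashflows (t years, CF_t, discount factor 1/(1+y/m)^(m*t), PV):
  t = 0.5000: CF_t = 24.000000, DF = 0.976086, PV = 23.426061
  t = 1.0000: CF_t = 24.000000, DF = 0.952744, PV = 22.865848
  t = 1.5000: CF_t = 24.000000, DF = 0.929960, PV = 22.319032
  t = 2.0000: CF_t = 1024.000000, DF = 0.907721, PV = 929.505803
Price P = sum_t PV_t = 998.116745

Answer: Price = 998.1167


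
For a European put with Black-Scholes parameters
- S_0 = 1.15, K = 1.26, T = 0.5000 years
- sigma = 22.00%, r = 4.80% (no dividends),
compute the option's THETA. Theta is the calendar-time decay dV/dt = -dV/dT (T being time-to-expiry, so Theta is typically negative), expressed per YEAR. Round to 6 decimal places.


Answer: Theta = -0.025958

Derivation:
d1 = -0.3551590282; d2 = -0.5107225200
phi(d1) = 0.3745584173; exp(-qT) = 1.0000000000; exp(-rT) = 0.9762857098
Theta = -S*exp(-qT)*phi(d1)*sigma/(2*sqrt(T)) + r*K*exp(-rT)*N(-d2) - q*S*exp(-qT)*N(-d1)
N(-d1) = 0.6387647714; N(-d2) = 0.6952273154; sqrt(T) = 0.7071067812
Term 1 = -1.1500 * 1.0000000000 * 0.3745584173 * 0.2200 / (2 * 0.7071067812) = -0.0670077576
Term 2 = 0.0480 * 1.2600 * 0.9762857098 * 0.6952273154 = 0.0410502250
Term 3 = 0 (no dividend yield, q = 0)
Theta = -0.0670077576 + (0.0410502250) + (0.0000000000) = -0.025958


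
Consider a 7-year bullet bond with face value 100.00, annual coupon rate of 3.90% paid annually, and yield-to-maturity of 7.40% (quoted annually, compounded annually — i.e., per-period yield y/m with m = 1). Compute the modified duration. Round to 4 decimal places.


Answer: Modified duration = 5.7389

Derivation:
Coupon per period c = face * coupon_rate / m = 3.900000
Periods per year m = 1; per-period yield y/m = 0.074000
Number of cashflows N = 7
Cashflows (t years, CF_t, discount factor 1/(1+y/m)^(m*t), PV):
  t = 1.0000: CF_t = 3.900000, DF = 0.931099, PV = 3.631285
  t = 2.0000: CF_t = 3.900000, DF = 0.866945, PV = 3.381085
  t = 3.0000: CF_t = 3.900000, DF = 0.807211, PV = 3.148124
  t = 4.0000: CF_t = 3.900000, DF = 0.751593, PV = 2.931214
  t = 5.0000: CF_t = 3.900000, DF = 0.699808, PV = 2.729249
  t = 6.0000: CF_t = 3.900000, DF = 0.651590, PV = 2.541200
  t = 7.0000: CF_t = 103.900000, DF = 0.606694, PV = 63.035555
Price P = sum_t PV_t = 81.397711
First compute Macaulay numerator sum_t t * PV_t:
  t * PV_t at t = 1.0000: 3.631285
  t * PV_t at t = 2.0000: 6.762169
  t * PV_t at t = 3.0000: 9.444371
  t * PV_t at t = 4.0000: 11.724855
  t * PV_t at t = 5.0000: 13.646246
  t * PV_t at t = 6.0000: 15.247203
  t * PV_t at t = 7.0000: 441.248882
Macaulay duration D = 501.705010 / 81.397711 = 6.163626
Modified duration = D / (1 + y/m) = 6.163626 / (1 + 0.074000) = 5.738944


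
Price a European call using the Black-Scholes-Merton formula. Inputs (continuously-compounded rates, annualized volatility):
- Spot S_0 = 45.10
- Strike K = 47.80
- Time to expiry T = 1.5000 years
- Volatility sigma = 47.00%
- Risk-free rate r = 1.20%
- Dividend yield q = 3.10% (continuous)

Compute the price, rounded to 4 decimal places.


d1 = (ln(S/K) + (r - q + 0.5*sigma^2) * T) / (sigma * sqrt(T)) = 0.13729582
d2 = d1 - sigma * sqrt(T) = -0.43833427
exp(-rT) = 0.98216103; exp(-qT) = 0.95456456
C = S_0 * exp(-qT) * N(d1) - K * exp(-rT) * N(d2)
N(d1) = 0.55460151; N(d2) = 0.33057199
C = 45.1000 * 0.95456456 * 0.55460151 - 47.8000 * 0.98216103 * 0.33057199 = 8.3566

Answer: Price = 8.3566


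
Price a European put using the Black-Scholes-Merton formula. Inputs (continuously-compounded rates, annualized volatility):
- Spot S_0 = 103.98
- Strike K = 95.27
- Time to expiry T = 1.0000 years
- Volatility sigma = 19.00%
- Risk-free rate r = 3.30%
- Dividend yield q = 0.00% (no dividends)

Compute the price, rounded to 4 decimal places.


d1 = (ln(S/K) + (r - q + 0.5*sigma^2) * T) / (sigma * sqrt(T)) = 0.72912425
d2 = d1 - sigma * sqrt(T) = 0.53912425
exp(-rT) = 0.96753856; exp(-qT) = 1.00000000
P = K * exp(-rT) * N(-d2) - S_0 * exp(-qT) * N(-d1)
N(-d1) = 0.23296283; N(-d2) = 0.29490056
P = 95.2700 * 0.96753856 * 0.29490056 - 103.9800 * 1.00000000 * 0.23296283 = 2.9597

Answer: Price = 2.9597


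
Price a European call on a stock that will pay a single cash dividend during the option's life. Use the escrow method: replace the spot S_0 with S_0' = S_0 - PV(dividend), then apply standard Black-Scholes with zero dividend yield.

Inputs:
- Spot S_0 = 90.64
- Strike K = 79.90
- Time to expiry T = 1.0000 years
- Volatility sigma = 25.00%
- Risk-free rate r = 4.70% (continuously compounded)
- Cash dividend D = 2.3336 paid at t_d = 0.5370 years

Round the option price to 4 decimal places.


Answer: Price = 15.6314

Derivation:
PV(D) = D * exp(-r * t_d) = 2.3336 * 0.97507684 = 2.27543932
S_0' = S_0 - PV(D) = 90.6400 - 2.27543932 = 88.36456068
d1 = (ln(S_0'/K) + (r + sigma^2/2)*T) / (sigma*sqrt(T)) = 0.71578056
d2 = d1 - sigma*sqrt(T) = 0.46578056
exp(-rT) = 0.95408740
N(d1) = 0.76293657; N(d2) = 0.67931371
C = S_0' * N(d1) - K * exp(-rT) * N(d2) = 88.36456068 * 0.76293657 - 79.9000 * 0.95408740 * 0.67931371 = 15.6314


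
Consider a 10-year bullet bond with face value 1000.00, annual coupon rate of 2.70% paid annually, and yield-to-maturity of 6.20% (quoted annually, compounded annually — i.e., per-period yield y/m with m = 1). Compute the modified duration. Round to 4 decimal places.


Coupon per period c = face * coupon_rate / m = 27.000000
Periods per year m = 1; per-period yield y/m = 0.062000
Number of cashflows N = 10
Cashflows (t years, CF_t, discount factor 1/(1+y/m)^(m*t), PV):
  t = 1.0000: CF_t = 27.000000, DF = 0.941620, PV = 25.423729
  t = 2.0000: CF_t = 27.000000, DF = 0.886647, PV = 23.939481
  t = 3.0000: CF_t = 27.000000, DF = 0.834885, PV = 22.541884
  t = 4.0000: CF_t = 27.000000, DF = 0.786144, PV = 21.225880
  t = 5.0000: CF_t = 27.000000, DF = 0.740248, PV = 19.986704
  t = 6.0000: CF_t = 27.000000, DF = 0.697032, PV = 18.819872
  t = 7.0000: CF_t = 27.000000, DF = 0.656339, PV = 17.721160
  t = 8.0000: CF_t = 27.000000, DF = 0.618022, PV = 16.686591
  t = 9.0000: CF_t = 27.000000, DF = 0.581942, PV = 15.712421
  t = 10.0000: CF_t = 1027.000000, DF = 0.547968, PV = 562.762663
Price P = sum_t PV_t = 744.820385
First compute Macaulay numerator sum_t t * PV_t:
  t * PV_t at t = 1.0000: 25.423729
  t * PV_t at t = 2.0000: 47.878962
  t * PV_t at t = 3.0000: 67.625653
  t * PV_t at t = 4.0000: 84.903519
  t * PV_t at t = 5.0000: 99.933520
  t * PV_t at t = 6.0000: 112.919232
  t * PV_t at t = 7.0000: 124.048120
  t * PV_t at t = 8.0000: 133.492731
  t * PV_t at t = 9.0000: 141.411791
  t * PV_t at t = 10.0000: 5627.626631
Macaulay duration D = 6465.263886 / 744.820385 = 8.680299
Modified duration = D / (1 + y/m) = 8.680299 / (1 + 0.062000) = 8.173540

Answer: Modified duration = 8.1735


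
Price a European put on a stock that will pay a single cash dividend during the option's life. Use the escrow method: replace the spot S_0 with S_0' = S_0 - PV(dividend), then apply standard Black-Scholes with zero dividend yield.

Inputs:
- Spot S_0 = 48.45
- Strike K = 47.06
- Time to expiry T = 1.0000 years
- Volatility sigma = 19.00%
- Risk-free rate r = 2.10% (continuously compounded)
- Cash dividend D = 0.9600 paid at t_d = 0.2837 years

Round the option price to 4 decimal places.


Answer: Price = 2.8789

Derivation:
PV(D) = D * exp(-r * t_d) = 0.9600 * 0.99406001 = 0.95429761
S_0' = S_0 - PV(D) = 48.4500 - 0.95429761 = 47.49570239
d1 = (ln(S_0'/K) + (r + sigma^2/2)*T) / (sigma*sqrt(T)) = 0.25403078
d2 = d1 - sigma*sqrt(T) = 0.06403078
exp(-rT) = 0.97921896
N(-d1) = 0.39973589; N(-d2) = 0.47447286
P = K * exp(-rT) * N(-d2) - S_0' * N(-d1) = 47.0600 * 0.97921896 * 0.47447286 - 47.49570239 * 0.39973589 = 2.8789


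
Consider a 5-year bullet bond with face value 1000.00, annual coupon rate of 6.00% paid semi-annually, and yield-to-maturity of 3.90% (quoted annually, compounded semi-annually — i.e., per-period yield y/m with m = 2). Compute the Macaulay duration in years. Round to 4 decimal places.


Coupon per period c = face * coupon_rate / m = 30.000000
Periods per year m = 2; per-period yield y/m = 0.019500
Number of cashflows N = 10
Cashflows (t years, CF_t, discount factor 1/(1+y/m)^(m*t), PV):
  t = 0.5000: CF_t = 30.000000, DF = 0.980873, PV = 29.426189
  t = 1.0000: CF_t = 30.000000, DF = 0.962112, PV = 28.863354
  t = 1.5000: CF_t = 30.000000, DF = 0.943709, PV = 28.311284
  t = 2.0000: CF_t = 30.000000, DF = 0.925659, PV = 27.769773
  t = 2.5000: CF_t = 30.000000, DF = 0.907954, PV = 27.238620
  t = 3.0000: CF_t = 30.000000, DF = 0.890588, PV = 26.717626
  t = 3.5000: CF_t = 30.000000, DF = 0.873553, PV = 26.206598
  t = 4.0000: CF_t = 30.000000, DF = 0.856845, PV = 25.705344
  t = 4.5000: CF_t = 30.000000, DF = 0.840456, PV = 25.213677
  t = 5.0000: CF_t = 1030.000000, DF = 0.824380, PV = 849.111892
Price P = sum_t PV_t = 1094.564358
Macaulay numerator sum_t t * PV_t:
  t * PV_t at t = 0.5000: 14.713095
  t * PV_t at t = 1.0000: 28.863354
  t * PV_t at t = 1.5000: 42.466926
  t * PV_t at t = 2.0000: 55.539547
  t * PV_t at t = 2.5000: 68.096550
  t * PV_t at t = 3.0000: 80.152879
  t * PV_t at t = 3.5000: 91.723092
  t * PV_t at t = 4.0000: 102.821374
  t * PV_t at t = 4.5000: 113.461546
  t * PV_t at t = 5.0000: 4245.559462
Macaulay duration D = (sum_t t * PV_t) / P = 4843.397826 / 1094.564358 = 4.424955

Answer: Macaulay duration = 4.4250 years


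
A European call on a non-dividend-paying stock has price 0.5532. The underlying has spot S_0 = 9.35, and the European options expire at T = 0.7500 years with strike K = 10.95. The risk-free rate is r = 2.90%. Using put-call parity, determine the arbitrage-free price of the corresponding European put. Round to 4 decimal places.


Put-call parity: C - P = S_0 * exp(-qT) - K * exp(-rT).
S_0 * exp(-qT) = 9.3500 * 1.00000000 = 9.35000000
K * exp(-rT) = 10.9500 * 0.97848483 = 10.71440884
P = C - S*exp(-qT) + K*exp(-rT)
P = 0.5532 - 9.35000000 + 10.71440884 = 1.9176

Answer: Put price = 1.9176


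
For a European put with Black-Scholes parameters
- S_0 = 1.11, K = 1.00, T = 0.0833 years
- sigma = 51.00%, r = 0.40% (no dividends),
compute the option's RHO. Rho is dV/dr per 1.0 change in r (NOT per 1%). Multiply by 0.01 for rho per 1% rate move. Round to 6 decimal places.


d1 = 0.7848533014; d2 = 0.6376584306
phi(d1) = 0.2931895691; exp(-qT) = 1.0000000000; exp(-rT) = 0.9996668555
N(-d2) = 0.2618480255
Rho = -K*T*exp(-rT)*N(-d2) = -1.0000 * 0.0833 * 0.9996668555 * 0.2618480255 = -0.021805

Answer: Rho = -0.021805


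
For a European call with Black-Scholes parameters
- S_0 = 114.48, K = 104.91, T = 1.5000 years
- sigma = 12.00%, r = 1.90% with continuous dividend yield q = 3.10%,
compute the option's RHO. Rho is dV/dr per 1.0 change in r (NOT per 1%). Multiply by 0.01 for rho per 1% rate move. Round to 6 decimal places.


d1 = 0.5449930660; d2 = 0.3980236814
phi(d1) = 0.3438852495; exp(-qT) = 0.9545645606; exp(-rT) = 0.9719022941
N(d2) = 0.6546936352
Rho = K*T*exp(-rT)*N(d2) = 104.9100 * 1.5000 * 0.9719022941 * 0.6546936352 = 100.131073

Answer: Rho = 100.131073


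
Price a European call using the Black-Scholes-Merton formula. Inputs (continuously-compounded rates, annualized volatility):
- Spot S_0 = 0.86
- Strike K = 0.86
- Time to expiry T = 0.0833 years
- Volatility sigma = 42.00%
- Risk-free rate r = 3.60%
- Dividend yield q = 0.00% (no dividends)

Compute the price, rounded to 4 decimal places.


Answer: Price = 0.0428

Derivation:
d1 = (ln(S/K) + (r - q + 0.5*sigma^2) * T) / (sigma * sqrt(T)) = 0.08534829
d2 = d1 - sigma * sqrt(T) = -0.03587102
exp(-rT) = 0.99700569; exp(-qT) = 1.00000000
C = S_0 * exp(-qT) * N(d1) - K * exp(-rT) * N(d2)
N(d1) = 0.53400775; N(d2) = 0.48569260
C = 0.8600 * 1.00000000 * 0.53400775 - 0.8600 * 0.99700569 * 0.48569260 = 0.0428


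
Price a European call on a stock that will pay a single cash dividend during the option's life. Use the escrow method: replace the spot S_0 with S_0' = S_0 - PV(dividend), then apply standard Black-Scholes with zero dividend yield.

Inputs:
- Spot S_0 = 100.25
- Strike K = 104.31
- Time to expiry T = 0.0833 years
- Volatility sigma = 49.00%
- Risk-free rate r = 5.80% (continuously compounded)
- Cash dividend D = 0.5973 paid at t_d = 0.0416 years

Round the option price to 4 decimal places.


Answer: Price = 3.8952

Derivation:
PV(D) = D * exp(-r * t_d) = 0.5973 * 0.99759011 = 0.59586057
S_0' = S_0 - PV(D) = 100.2500 - 0.59586057 = 99.65413943
d1 = (ln(S_0'/K) + (r + sigma^2/2)*T) / (sigma*sqrt(T)) = -0.21799982
d2 = d1 - sigma*sqrt(T) = -0.35942234
exp(-rT) = 0.99518025
N(d1) = 0.41371463; N(d2) = 0.35963958
C = S_0' * N(d1) - K * exp(-rT) * N(d2) = 99.65413943 * 0.41371463 - 104.3100 * 0.99518025 * 0.35963958 = 3.8952


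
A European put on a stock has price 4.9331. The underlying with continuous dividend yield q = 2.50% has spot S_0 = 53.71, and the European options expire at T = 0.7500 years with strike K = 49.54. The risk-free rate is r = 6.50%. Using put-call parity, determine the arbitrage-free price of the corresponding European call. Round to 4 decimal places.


Answer: Call price = 10.4626

Derivation:
Put-call parity: C - P = S_0 * exp(-qT) - K * exp(-rT).
S_0 * exp(-qT) = 53.7100 * 0.98142469 = 52.71231998
K * exp(-rT) = 49.5400 * 0.95241920 = 47.18284740
C = P + S*exp(-qT) - K*exp(-rT)
C = 4.9331 + 52.71231998 - 47.18284740 = 10.4626


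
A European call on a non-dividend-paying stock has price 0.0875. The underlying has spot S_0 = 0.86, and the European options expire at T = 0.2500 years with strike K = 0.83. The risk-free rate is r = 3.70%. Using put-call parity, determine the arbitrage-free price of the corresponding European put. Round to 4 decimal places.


Answer: Put price = 0.0499

Derivation:
Put-call parity: C - P = S_0 * exp(-qT) - K * exp(-rT).
S_0 * exp(-qT) = 0.8600 * 1.00000000 = 0.86000000
K * exp(-rT) = 0.8300 * 0.99079265 = 0.82235790
P = C - S*exp(-qT) + K*exp(-rT)
P = 0.0875 - 0.86000000 + 0.82235790 = 0.0499


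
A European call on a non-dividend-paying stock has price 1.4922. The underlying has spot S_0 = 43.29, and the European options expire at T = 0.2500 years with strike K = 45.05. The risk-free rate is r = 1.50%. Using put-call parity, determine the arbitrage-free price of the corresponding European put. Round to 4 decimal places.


Put-call parity: C - P = S_0 * exp(-qT) - K * exp(-rT).
S_0 * exp(-qT) = 43.2900 * 1.00000000 = 43.29000000
K * exp(-rT) = 45.0500 * 0.99625702 = 44.88137886
P = C - S*exp(-qT) + K*exp(-rT)
P = 1.4922 - 43.29000000 + 44.88137886 = 3.0836

Answer: Put price = 3.0836


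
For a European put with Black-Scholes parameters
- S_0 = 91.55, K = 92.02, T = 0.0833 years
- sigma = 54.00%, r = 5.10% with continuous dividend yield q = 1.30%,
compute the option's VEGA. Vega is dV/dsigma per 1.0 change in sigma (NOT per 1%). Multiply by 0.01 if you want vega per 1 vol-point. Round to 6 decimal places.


Answer: Vega = 10.507330

Derivation:
d1 = 0.0653811009; d2 = -0.0904722917
phi(d1) = 0.3980905140; exp(-qT) = 0.9989176861; exp(-rT) = 0.9957607113
Vega = S * exp(-qT) * phi(d1) * sqrt(T) = 91.5500 * 0.9989176861 * 0.3980905140 * 0.2886173938 = 10.507330


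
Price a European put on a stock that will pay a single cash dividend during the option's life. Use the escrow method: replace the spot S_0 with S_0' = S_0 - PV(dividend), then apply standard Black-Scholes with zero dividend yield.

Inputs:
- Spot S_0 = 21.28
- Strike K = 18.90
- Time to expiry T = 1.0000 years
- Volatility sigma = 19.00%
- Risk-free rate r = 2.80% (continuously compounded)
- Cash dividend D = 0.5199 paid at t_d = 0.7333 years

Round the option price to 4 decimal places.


PV(D) = D * exp(-r * t_d) = 0.5199 * 0.97967695 = 0.50933405
S_0' = S_0 - PV(D) = 21.2800 - 0.50933405 = 20.77066595
d1 = (ln(S_0'/K) + (r + sigma^2/2)*T) / (sigma*sqrt(T)) = 0.73910410
d2 = d1 - sigma*sqrt(T) = 0.54910410
exp(-rT) = 0.97238837
N(-d1) = 0.22992189; N(-d2) = 0.29146701
P = K * exp(-rT) * N(-d2) - S_0' * N(-d1) = 18.9000 * 0.97238837 * 0.29146701 - 20.77066595 * 0.22992189 = 0.5810

Answer: Price = 0.5810


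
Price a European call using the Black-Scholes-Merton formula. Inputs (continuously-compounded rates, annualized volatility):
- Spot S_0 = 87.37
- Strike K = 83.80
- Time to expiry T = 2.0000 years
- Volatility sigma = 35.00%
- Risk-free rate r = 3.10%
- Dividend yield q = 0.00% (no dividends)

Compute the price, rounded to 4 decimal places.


Answer: Price = 20.8883

Derivation:
d1 = (ln(S/K) + (r - q + 0.5*sigma^2) * T) / (sigma * sqrt(T)) = 0.45703133
d2 = d1 - sigma * sqrt(T) = -0.03794342
exp(-rT) = 0.93988289; exp(-qT) = 1.00000000
C = S_0 * exp(-qT) * N(d1) - K * exp(-rT) * N(d2)
N(d1) = 0.67617574; N(d2) = 0.48486640
C = 87.3700 * 1.00000000 * 0.67617574 - 83.8000 * 0.93988289 * 0.48486640 = 20.8883
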